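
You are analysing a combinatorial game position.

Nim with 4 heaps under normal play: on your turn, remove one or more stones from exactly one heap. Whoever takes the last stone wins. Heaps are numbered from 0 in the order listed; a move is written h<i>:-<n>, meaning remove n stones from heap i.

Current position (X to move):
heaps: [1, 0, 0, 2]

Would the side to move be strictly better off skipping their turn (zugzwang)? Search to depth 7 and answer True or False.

zugzwang((1,0,0,2), X) = False

ply 1, X at (1,0,0,2) | h0:-1=-1→(0,0,0,2); h3:-1=+1→(1,0,0,1)*; h3:-2=-1→(1,0,0,0)
ply 2, O at (1,0,0,1) | h0:-1=-1→(0,0,0,1)*; h3:-1=-1→(1,0,0,0)
ply 3, X at (0,0,0,1) | h3:-1=+1→(0,0,0,0)*
ply 4: (0,0,0,0) is terminal -1 (O); from (1,0,0,2) depth 7
if X skipped the turn, O would face:
~ ply 1, O at (1,0,0,2) | h0:-1=-1→(0,0,0,2); h3:-1=+1→(1,0,0,1)*; h3:-2=-1→(1,0,0,0)
~ ply 2, X at (1,0,0,1) | h0:-1=-1→(0,0,0,1)*; h3:-1=-1→(1,0,0,0)
~ ply 3, O at (0,0,0,1) | h3:-1=+1→(0,0,0,0)*
~ ply 4: (0,0,0,0) is terminal -1 (X); from (1,0,0,2) depth 7
compare (X): move=+1 vs pass=-1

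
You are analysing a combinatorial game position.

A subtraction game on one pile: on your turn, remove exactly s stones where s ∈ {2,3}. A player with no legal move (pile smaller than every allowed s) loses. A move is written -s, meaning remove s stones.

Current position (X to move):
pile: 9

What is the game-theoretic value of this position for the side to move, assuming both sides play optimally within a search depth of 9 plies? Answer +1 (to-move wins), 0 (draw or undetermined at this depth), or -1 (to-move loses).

ply 1, X at 9 | -2=-1→7; -3=+1→6*
ply 2, O at 6 | -2=-1→4*; -3=-1→3
ply 3, X at 4 | -2=-1→2; -3=+1→1*
ply 4: 1 is terminal -1 (O); from 9 depth 9

value(9, X) = +1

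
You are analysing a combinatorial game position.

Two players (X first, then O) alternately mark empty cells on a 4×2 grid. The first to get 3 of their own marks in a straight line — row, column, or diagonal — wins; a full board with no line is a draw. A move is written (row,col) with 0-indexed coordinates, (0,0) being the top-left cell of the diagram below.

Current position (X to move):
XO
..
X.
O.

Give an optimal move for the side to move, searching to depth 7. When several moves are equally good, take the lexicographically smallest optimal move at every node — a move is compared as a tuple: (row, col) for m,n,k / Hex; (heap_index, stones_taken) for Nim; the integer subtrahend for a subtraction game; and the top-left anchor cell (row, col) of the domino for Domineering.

p1 X@[XO/../X./O.]: (1,0)[XO/X./X./O.]+1* (1,1)[XO/.X/X./O.]+0 (2,1)[XO/../XX/O.]+0 (3,1)[XO/../X./OX]+0
p2 O@[XO/X./X./O.] terminal -1; root [XO/../X./O.] d7

X's best at [XO/../X./O.]: (1,0)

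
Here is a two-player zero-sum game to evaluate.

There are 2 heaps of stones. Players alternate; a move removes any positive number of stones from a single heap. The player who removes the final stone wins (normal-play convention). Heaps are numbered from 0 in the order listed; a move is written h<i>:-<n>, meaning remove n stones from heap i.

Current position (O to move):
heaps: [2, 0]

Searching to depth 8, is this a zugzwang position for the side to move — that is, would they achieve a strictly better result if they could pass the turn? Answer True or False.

zugzwang((2,0), O) = False

[(2,0)] O move#1: h0:-1:-1/(1,0), h0:-2:+1/(0,0)*
[(0,0)] end (terminal -1, X#2); searched (2,0) to 8
suppose O passes — search the same position with X to move:
pass> [(2,0)] X move#1: h0:-1:-1/(1,0), h0:-2:+1/(0,0)*
pass> [(0,0)] end (terminal -1, O#2); searched (2,0) to 8
for O: play +1, pass -1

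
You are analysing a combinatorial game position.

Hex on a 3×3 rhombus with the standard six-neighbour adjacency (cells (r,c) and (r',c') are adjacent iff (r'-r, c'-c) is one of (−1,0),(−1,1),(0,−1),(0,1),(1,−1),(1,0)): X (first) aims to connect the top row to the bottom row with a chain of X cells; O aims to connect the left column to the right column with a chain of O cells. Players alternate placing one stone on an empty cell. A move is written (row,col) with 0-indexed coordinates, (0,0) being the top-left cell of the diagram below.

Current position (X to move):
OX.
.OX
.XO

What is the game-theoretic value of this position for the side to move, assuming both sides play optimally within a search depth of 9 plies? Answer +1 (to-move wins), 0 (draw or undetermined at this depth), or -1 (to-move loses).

value(OX./.OX/.XO, X) = +1

ply 1, X at OX./.OX/.XO | (0,2)=+1→OXX/.OX/.XO*; (1,0)=+1→OX./XOX/.XO; (2,0)=+1→OX./.OX/XXO
ply 2: OXX/.OX/.XO is terminal -1 (O); from OX./.OX/.XO depth 9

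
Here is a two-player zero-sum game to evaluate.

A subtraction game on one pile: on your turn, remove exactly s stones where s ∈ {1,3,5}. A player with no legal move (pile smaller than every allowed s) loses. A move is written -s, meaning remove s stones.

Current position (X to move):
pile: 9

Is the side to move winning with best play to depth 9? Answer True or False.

[9] X move#1: -1:+1/8*, -3:+1/6, -5:+1/4
[8] O move#2: -1:-1/7*, -3:-1/5, -5:-1/3
[7] X move#3: -1:+1/6*, -3:+1/4, -5:+1/2
[6] O move#4: -1:-1/5*, -3:-1/3, -5:-1/1
[5] X move#5: -1:+1/4*, -3:+1/2, -5:+1/0
[4] O move#6: -1:-1/3*, -3:-1/1
[3] X move#7: -1:+1/2*, -3:+1/0
[2] O move#8: -1:-1/1*
[1] X move#9: -1:+1/0*
[0] end (terminal -1, O#10); searched 9 to 9

X winning at [9]: True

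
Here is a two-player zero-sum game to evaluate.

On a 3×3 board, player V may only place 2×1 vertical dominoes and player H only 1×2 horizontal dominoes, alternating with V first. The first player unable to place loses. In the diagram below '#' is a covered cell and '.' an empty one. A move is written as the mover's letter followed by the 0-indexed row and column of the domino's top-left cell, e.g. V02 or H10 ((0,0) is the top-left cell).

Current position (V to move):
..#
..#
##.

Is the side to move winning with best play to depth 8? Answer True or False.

p1 V@[..#/..#/##.]: V00[#.#/#.#/##.]+1* V01[.##/.##/##.]+1
p2 H@[#.#/#.#/##.] terminal -1; root [..#/..#/##.] d8

V winning at [..#/..#/##.]: True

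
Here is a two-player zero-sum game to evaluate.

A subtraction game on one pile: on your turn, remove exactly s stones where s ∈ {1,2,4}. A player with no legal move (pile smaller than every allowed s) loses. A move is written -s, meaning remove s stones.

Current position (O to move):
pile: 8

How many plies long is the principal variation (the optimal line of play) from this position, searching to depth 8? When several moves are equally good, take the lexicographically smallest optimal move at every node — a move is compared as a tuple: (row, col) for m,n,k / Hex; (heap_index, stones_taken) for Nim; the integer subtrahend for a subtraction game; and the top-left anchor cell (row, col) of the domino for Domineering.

ply 1, O at 8 | -1=-1→7; -2=+1→6*; -4=-1→4
ply 2, X at 6 | -1=-1→5*; -2=-1→4; -4=-1→2
ply 3, O at 5 | -1=-1→4; -2=+1→3*; -4=-1→1
ply 4, X at 3 | -1=-1→2*; -2=-1→1
ply 5, O at 2 | -1=-1→1; -2=+1→0*
ply 6: 0 is terminal -1 (X); from 8 depth 8

PV length from [8]: 5 plies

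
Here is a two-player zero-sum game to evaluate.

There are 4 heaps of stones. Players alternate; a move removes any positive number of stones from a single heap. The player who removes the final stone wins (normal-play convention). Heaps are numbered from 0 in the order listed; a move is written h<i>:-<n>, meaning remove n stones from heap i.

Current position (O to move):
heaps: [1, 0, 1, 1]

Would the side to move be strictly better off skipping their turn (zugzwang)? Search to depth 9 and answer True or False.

[(1,0,1,1)] O move#1: h0:-1:+1/(0,0,1,1)*, h2:-1:+1/(1,0,0,1), h3:-1:+1/(1,0,1,0)
[(0,0,1,1)] X move#2: h2:-1:-1/(0,0,0,1)*, h3:-1:-1/(0,0,1,0)
[(0,0,0,1)] O move#3: h3:-1:+1/(0,0,0,0)*
[(0,0,0,0)] end (terminal -1, X#4); searched (1,0,1,1) to 9
suppose O passes — search the same position with X to move:
pass> [(1,0,1,1)] X move#1: h0:-1:+1/(0,0,1,1)*, h2:-1:+1/(1,0,0,1), h3:-1:+1/(1,0,1,0)
pass> [(0,0,1,1)] O move#2: h2:-1:-1/(0,0,0,1)*, h3:-1:-1/(0,0,1,0)
pass> [(0,0,0,1)] X move#3: h3:-1:+1/(0,0,0,0)*
pass> [(0,0,0,0)] end (terminal -1, O#4); searched (1,0,1,1) to 9
for O: play +1, pass -1

zugzwang((1,0,1,1), O) = False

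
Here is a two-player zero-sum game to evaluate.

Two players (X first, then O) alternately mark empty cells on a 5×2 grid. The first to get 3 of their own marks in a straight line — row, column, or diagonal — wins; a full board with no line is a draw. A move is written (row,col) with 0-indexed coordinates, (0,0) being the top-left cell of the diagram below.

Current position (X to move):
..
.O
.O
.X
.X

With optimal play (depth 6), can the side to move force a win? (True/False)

p1 X@[../.O/.O/.X/.X]: (0,0)[X./.O/.O/.X/.X]-1 (0,1)[.X/.O/.O/.X/.X]+0* (1,0)[../XO/.O/.X/.X]-1 (2,0)[../.O/XO/.X/.X]-1 (3,0)[../.O/.O/XX/.X]-1 (4,0)[../.O/.O/.X/XX]-1
p2 O@[.X/.O/.O/.X/.X]: (0,0)[OX/.O/.O/.X/.X]+0* (1,0)[.X/OO/.O/.X/.X]+0 (2,0)[.X/.O/OO/.X/.X]+0 (3,0)[.X/.O/.O/OX/.X]+0 (4,0)[.X/.O/.O/.X/OX]+0
p3 X@[OX/.O/.O/.X/.X]: (1,0)[OX/XO/.O/.X/.X]+0* (2,0)[OX/.O/XO/.X/.X]+0 (3,0)[OX/.O/.O/XX/.X]+0 (4,0)[OX/.O/.O/.X/XX]+0
p4 O@[OX/XO/.O/.X/.X]: (2,0)[OX/XO/OO/.X/.X]+0* (3,0)[OX/XO/.O/OX/.X]+0 (4,0)[OX/XO/.O/.X/OX]+0
p5 X@[OX/XO/OO/.X/.X]: (3,0)[OX/XO/OO/XX/.X]+0* (4,0)[OX/XO/OO/.X/XX]+0
p6 O@[OX/XO/OO/XX/.X]: (4,0)[OX/XO/OO/XX/OX]+0*
p7 X@[OX/XO/OO/XX/OX] terminal +0; root [../.O/.O/.X/.X] d6

X winning at [../.O/.O/.X/.X]: False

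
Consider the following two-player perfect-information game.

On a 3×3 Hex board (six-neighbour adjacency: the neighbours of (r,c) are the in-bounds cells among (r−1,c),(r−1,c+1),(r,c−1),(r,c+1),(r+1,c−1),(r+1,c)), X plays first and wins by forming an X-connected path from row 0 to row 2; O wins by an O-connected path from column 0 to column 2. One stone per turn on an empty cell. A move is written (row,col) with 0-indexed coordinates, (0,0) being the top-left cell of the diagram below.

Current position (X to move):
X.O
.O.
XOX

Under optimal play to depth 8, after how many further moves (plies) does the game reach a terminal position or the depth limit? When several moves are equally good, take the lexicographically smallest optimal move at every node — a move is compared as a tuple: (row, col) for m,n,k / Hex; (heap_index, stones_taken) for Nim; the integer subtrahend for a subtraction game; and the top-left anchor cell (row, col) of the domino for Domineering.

PV length from [X.O/.O./XOX]: 1 ply

ply 1, X at X.O/.O./XOX | (0,1)=-1→XXO/.O./XOX; (1,0)=+1→X.O/XO./XOX*; (1,2)=-1→X.O/.OX/XOX
ply 2: X.O/XO./XOX is terminal -1 (O); from X.O/.O./XOX depth 8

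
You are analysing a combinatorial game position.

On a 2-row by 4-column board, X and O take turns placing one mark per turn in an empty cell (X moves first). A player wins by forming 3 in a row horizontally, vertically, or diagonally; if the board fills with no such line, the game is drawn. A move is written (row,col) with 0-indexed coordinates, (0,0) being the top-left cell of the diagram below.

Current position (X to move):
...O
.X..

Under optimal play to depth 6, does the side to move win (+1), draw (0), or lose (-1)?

[...O/.X..] X move#1: (0,0):+0/X..O/.X.., (0,1):+0/.X.O/.X.., (0,2):+0/..XO/.X.., (1,0):+0/...O/XX.., (1,2):+1/...O/.XX.*, (1,3):+0/...O/.X.X
[...O/.XX.] O move#2: (0,0):-1/O..O/.XX.*, (0,1):-1/.O.O/.XX., (0,2):-1/..OO/.XX., (1,0):-1/...O/OXX., (1,3):-1/...O/.XXO
[O..O/.XX.] X move#3: (0,1):+1/OX.O/.XX.*, (0,2):+1/O.XO/.XX., (1,0):+1/O..O/XXX., (1,3):+1/O..O/.XXX
[OX.O/.XX.] O move#4: (0,2):-1/OXOO/.XX.*, (1,0):-1/OX.O/OXX., (1,3):-1/OX.O/.XXO
[OXOO/.XX.] X move#5: (1,0):+1/OXOO/XXX.*, (1,3):+1/OXOO/.XXX
[OXOO/XXX.] end (terminal -1, O#6); searched ...O/.X.. to 6

value(...O/.X.., X) = +1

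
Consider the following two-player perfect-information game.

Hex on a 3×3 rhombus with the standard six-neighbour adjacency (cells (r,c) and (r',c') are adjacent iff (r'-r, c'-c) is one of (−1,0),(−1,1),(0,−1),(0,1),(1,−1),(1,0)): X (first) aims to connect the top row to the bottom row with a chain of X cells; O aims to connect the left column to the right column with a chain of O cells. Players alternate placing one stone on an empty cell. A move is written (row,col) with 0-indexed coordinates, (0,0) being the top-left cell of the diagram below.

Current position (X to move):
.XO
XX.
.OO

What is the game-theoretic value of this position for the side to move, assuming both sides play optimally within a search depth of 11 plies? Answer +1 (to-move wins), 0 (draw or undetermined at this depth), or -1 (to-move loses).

ply 1, X at .XO/XX./.OO | (0,0)=-1→XXO/XX./.OO; (1,2)=-1→.XO/XXX/.OO; (2,0)=+1→.XO/XX./XOO*
ply 2: .XO/XX./XOO is terminal -1 (O); from .XO/XX./.OO depth 11

value(.XO/XX./.OO, X) = +1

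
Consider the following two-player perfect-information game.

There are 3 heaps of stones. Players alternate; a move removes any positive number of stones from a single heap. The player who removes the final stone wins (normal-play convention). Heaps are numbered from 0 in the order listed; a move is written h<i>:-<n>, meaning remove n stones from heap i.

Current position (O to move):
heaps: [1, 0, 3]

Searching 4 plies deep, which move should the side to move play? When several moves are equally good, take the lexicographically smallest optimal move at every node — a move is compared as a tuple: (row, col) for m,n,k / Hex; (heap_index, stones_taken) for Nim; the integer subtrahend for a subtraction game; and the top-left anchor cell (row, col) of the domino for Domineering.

O's best at [(1,0,3)]: h2:-2

p1 O@[(1,0,3)]: h0:-1[(0,0,3)]-1 h2:-1[(1,0,2)]-1 h2:-2[(1,0,1)]+1* h2:-3[(1,0,0)]-1
p2 X@[(1,0,1)]: h0:-1[(0,0,1)]-1* h2:-1[(1,0,0)]-1
p3 O@[(0,0,1)]: h2:-1[(0,0,0)]+1*
p4 X@[(0,0,0)] terminal -1; root [(1,0,3)] d4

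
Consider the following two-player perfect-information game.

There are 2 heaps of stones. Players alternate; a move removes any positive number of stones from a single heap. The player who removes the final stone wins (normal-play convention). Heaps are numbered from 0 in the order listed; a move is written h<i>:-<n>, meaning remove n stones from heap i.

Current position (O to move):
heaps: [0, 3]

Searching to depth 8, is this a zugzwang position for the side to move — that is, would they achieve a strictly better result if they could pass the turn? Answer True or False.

ply 1, O at (0,3) | h1:-1=-1→(0,2); h1:-2=-1→(0,1); h1:-3=+1→(0,0)*
ply 2: (0,0) is terminal -1 (X); from (0,3) depth 8
if O skipped the turn, X would face:
~ ply 1, X at (0,3) | h1:-1=-1→(0,2); h1:-2=-1→(0,1); h1:-3=+1→(0,0)*
~ ply 2: (0,0) is terminal -1 (O); from (0,3) depth 8
compare (O): move=+1 vs pass=-1

zugzwang((0,3), O) = False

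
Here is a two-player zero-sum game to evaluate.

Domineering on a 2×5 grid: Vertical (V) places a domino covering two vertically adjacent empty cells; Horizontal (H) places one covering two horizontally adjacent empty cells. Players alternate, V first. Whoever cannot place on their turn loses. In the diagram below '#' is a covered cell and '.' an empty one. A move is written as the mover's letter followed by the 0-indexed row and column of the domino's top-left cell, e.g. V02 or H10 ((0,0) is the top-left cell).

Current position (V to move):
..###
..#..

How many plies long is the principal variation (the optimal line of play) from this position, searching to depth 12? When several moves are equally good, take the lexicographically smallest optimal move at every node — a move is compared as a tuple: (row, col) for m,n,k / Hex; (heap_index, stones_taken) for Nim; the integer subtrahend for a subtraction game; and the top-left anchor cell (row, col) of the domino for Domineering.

PV length from [..###/..#..]: 3 plies

p1 V@[..###/..#..]: V00[#.###/#.#..]+1* V01[.####/.##..]+1
p2 H@[#.###/#.#..]: H13[#.###/#.###]-1*
p3 V@[#.###/#.###]: V01[#####/#####]+1*
p4 H@[#####/#####] terminal -1; root [..###/..#..] d12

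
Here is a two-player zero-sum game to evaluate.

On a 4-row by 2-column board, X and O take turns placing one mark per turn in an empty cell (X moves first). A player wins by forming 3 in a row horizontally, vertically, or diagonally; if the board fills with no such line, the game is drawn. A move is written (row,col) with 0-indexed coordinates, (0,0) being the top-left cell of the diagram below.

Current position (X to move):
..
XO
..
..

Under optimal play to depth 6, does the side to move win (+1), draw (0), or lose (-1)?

value(../XO/../.., X) = +1

[../XO/../..] X move#1: (0,0):+0/X./XO/../.., (0,1):+0/.X/XO/../.., (2,0):+1/../XO/X./..*, (2,1):+0/../XO/.X/.., (3,0):+0/../XO/../X., (3,1):+0/../XO/../.X
[../XO/X./..] O move#2: (0,0):-1/O./XO/X./..*, (0,1):-1/.O/XO/X./.., (2,1):-1/../XO/XO/.., (3,0):-1/../XO/X./O., (3,1):-1/../XO/X./.O
[O./XO/X./..] X move#3: (0,1):+0/OX/XO/X./.., (2,1):+0/O./XO/XX/.., (3,0):+1/O./XO/X./X.*, (3,1):+0/O./XO/X./.X
[O./XO/X./X.] end (terminal -1, O#4); searched ../XO/../.. to 6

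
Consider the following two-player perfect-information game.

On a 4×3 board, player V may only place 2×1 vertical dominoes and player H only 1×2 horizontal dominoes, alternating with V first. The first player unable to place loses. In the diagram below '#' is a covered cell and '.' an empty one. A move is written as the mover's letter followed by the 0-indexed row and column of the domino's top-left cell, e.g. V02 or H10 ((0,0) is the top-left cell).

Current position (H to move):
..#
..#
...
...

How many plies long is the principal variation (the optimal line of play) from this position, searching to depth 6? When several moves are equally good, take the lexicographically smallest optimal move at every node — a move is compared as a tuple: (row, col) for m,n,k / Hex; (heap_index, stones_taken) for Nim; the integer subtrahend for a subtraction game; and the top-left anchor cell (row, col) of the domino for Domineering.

p1 H@[..#/..#/.../...]: H00[###/..#/.../...]-1* H10[..#/###/.../...]-1 H20[..#/..#/##./...]-1 H21[..#/..#/.##/...]-1 H30[..#/..#/.../##.]-1 H31[..#/..#/.../.##]-1
p2 V@[###/..#/.../...]: V10[###/#.#/#../...]-1 V11[###/.##/.#./...]+1* V20[###/..#/#../#..]-1 V21[###/..#/.#./.#.]+1 V22[###/..#/..#/..#]-1
p3 H@[###/.##/.#./...]: H30[###/.##/.#./##.]-1* H31[###/.##/.#./.##]-1
p4 V@[###/.##/.#./##.]: V10[###/###/##./##.]+1* V22[###/.##/.##/###]+1
p5 H@[###/###/##./##.] terminal -1; root [..#/..#/.../...] d6

PV length from [..#/..#/.../...]: 4 plies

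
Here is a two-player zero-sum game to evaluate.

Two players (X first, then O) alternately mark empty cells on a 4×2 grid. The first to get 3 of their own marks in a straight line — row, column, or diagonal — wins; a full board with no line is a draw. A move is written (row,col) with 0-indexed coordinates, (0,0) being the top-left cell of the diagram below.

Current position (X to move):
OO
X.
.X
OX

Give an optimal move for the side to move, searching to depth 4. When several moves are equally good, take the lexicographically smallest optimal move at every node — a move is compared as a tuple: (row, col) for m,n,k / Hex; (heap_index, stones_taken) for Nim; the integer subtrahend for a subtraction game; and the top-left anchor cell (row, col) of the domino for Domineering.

X's best at [OO/X./.X/OX]: (1,1)

p1 X@[OO/X./.X/OX]: (1,1)[OO/XX/.X/OX]+1* (2,0)[OO/X./XX/OX]+0
p2 O@[OO/XX/.X/OX] terminal -1; root [OO/X./.X/OX] d4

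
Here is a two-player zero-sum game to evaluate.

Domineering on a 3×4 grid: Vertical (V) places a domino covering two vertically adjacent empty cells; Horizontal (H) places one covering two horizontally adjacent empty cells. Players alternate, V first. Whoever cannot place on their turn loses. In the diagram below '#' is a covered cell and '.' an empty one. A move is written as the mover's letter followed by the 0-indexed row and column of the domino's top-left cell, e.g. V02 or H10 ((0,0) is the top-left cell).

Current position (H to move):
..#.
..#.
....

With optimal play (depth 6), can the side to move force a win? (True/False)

[..#./..#./....] H move#1: H00:-1/###./..#./...., H10:+1/..#./###./....*, H20:-1/..#./..#./##.., H21:-1/..#./..#./.##., H22:-1/..#./..#./..##
[..#./###./....] V move#2: V03:-1/..##/####/....*, V13:-1/..#./####/...#
[..##/####/....] H move#3: H00:+1/####/####/....*, H20:+1/..##/####/##.., H21:+1/..##/####/.##., H22:+1/..##/####/..##
[####/####/....] end (terminal -1, V#4); searched ..#./..#./.... to 6

H winning at [..#./..#./....]: True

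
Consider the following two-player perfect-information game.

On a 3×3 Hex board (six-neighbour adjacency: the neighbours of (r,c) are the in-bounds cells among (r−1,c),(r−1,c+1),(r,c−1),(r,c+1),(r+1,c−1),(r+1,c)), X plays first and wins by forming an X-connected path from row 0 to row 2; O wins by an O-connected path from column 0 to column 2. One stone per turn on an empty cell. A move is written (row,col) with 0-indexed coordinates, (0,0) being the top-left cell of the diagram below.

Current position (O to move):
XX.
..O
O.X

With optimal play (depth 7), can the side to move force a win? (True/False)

[XX./..O/O.X] O move#1: (0,2):+1/XXO/..O/O.X*, (1,0):+1/XX./O.O/O.X, (1,1):+1/XX./.OO/O.X, (2,1):+1/XX./..O/OOX
[XXO/..O/O.X] X move#2: (1,0):-1/XXO/X.O/O.X*, (1,1):-1/XXO/.XO/O.X, (2,1):-1/XXO/..O/OXX
[XXO/X.O/O.X] O move#3: (1,1):+1/XXO/XOO/O.X*, (2,1):+1/XXO/X.O/OOX
[XXO/XOO/O.X] end (terminal -1, X#4); searched XX./..O/O.X to 7

O winning at [XX./..O/O.X]: True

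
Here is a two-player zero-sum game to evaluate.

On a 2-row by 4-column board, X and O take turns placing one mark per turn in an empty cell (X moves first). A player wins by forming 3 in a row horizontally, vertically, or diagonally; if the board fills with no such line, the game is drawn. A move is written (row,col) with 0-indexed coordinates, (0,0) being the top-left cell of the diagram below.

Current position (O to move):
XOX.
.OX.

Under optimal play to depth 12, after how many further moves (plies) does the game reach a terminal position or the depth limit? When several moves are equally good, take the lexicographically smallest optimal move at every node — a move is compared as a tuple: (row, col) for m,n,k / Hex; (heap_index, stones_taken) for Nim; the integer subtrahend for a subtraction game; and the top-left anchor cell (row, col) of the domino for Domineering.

p1 O@[XOX./.OX.]: (0,3)[XOXO/.OX.]+0* (1,0)[XOX./OOX.]+0 (1,3)[XOX./.OXO]+0
p2 X@[XOXO/.OX.]: (1,0)[XOXO/XOX.]+0* (1,3)[XOXO/.OXX]+0
p3 O@[XOXO/XOX.]: (1,3)[XOXO/XOXO]+0*
p4 X@[XOXO/XOXO] terminal +0; root [XOX./.OX.] d12

PV length from [XOX./.OX.]: 3 plies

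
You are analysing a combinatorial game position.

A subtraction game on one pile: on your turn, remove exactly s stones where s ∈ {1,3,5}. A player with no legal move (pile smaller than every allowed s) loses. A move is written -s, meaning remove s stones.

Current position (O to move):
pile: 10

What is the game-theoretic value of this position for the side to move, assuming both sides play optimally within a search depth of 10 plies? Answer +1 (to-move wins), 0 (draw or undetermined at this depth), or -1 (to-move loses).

p1 O@[10]: -1[9]-1* -3[7]-1 -5[5]-1
p2 X@[9]: -1[8]+1* -3[6]+1 -5[4]+1
p3 O@[8]: -1[7]-1* -3[5]-1 -5[3]-1
p4 X@[7]: -1[6]+1* -3[4]+1 -5[2]+1
p5 O@[6]: -1[5]-1* -3[3]-1 -5[1]-1
p6 X@[5]: -1[4]+1* -3[2]+1 -5[0]+1
p7 O@[4]: -1[3]-1* -3[1]-1
p8 X@[3]: -1[2]+1* -3[0]+1
p9 O@[2]: -1[1]-1*
p10 X@[1]: -1[0]+1*
p11 O@[0] terminal -1; root [10] d10

value(10, O) = -1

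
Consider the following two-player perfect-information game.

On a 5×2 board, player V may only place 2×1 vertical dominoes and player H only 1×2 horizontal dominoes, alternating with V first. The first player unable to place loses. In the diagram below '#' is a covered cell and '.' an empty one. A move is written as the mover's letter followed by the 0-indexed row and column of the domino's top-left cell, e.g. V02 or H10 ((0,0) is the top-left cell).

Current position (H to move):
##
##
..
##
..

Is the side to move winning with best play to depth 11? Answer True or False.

H winning at [##/##/../##/..]: True

[##/##/../##/..] H move#1: H20:+1/##/##/##/##/..*, H40:+1/##/##/../##/##
[##/##/##/##/..] end (terminal -1, V#2); searched ##/##/../##/.. to 11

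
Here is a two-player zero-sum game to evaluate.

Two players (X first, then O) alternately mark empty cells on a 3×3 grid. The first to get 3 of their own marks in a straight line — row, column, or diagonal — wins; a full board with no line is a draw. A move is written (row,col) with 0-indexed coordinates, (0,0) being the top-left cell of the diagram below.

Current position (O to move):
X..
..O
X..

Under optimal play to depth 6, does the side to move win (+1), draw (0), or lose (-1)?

value(X../..O/X.., O) = -1

ply 1, O at X../..O/X.. | (0,1)=-1→XO./..O/X..*; (0,2)=-1→X.O/..O/X..; (1,0)=-1→X../O.O/X..; (1,1)=-1→X../.OO/X..; (2,1)=-1→X../..O/XO.; (2,2)=-1→X../..O/X.O
ply 2, X at XO./..O/X.. | (0,2)=+1→XOX/..O/X..*; (1,0)=+1→XO./X.O/X..; (1,1)=+1→XO./.XO/X..; (2,1)=+1→XO./..O/XX.; (2,2)=+1→XO./..O/X.X
ply 3, O at XOX/..O/X.. | (1,0)=-1→XOX/O.O/X..*; (1,1)=-1→XOX/.OO/X..; (2,1)=-1→XOX/..O/XO.; (2,2)=-1→XOX/..O/X.O
ply 4, X at XOX/O.O/X.. | (1,1)=+1→XOX/OXO/X..*; (2,1)=-1→XOX/O.O/XX.; (2,2)=-1→XOX/O.O/X.X
ply 5: XOX/OXO/X.. is terminal -1 (O); from X../..O/X.. depth 6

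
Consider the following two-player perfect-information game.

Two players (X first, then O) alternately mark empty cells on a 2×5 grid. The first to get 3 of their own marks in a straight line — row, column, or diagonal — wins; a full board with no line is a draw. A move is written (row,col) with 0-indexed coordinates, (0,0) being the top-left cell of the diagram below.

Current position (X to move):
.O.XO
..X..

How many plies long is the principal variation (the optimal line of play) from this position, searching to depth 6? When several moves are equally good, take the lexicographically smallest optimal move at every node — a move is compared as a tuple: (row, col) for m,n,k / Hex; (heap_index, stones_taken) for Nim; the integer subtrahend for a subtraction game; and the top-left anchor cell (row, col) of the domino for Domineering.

PV length from [.O.XO/..X..]: 5 plies

ply 1, X at .O.XO/..X.. | (0,0)=+0→XO.XO/..X..; (0,2)=+0→.OXXO/..X..; (1,0)=+0→.O.XO/X.X..; (1,1)=+1→.O.XO/.XX..*; (1,3)=+1→.O.XO/..XX.; (1,4)=+0→.O.XO/..X.X
ply 2, O at .O.XO/.XX.. | (0,0)=-1→OO.XO/.XX..*; (0,2)=-1→.OOXO/.XX..; (1,0)=-1→.O.XO/OXX..; (1,3)=-1→.O.XO/.XXO.; (1,4)=-1→.O.XO/.XX.O
ply 3, X at OO.XO/.XX.. | (0,2)=+1→OOXXO/.XX..*; (1,0)=+1→OO.XO/XXX..; (1,3)=+1→OO.XO/.XXX.; (1,4)=-1→OO.XO/.XX.X
ply 4, O at OOXXO/.XX.. | (1,0)=-1→OOXXO/OXX..*; (1,3)=-1→OOXXO/.XXO.; (1,4)=-1→OOXXO/.XX.O
ply 5, X at OOXXO/OXX.. | (1,3)=+1→OOXXO/OXXX.*; (1,4)=+0→OOXXO/OXX.X
ply 6: OOXXO/OXXX. is terminal -1 (O); from .O.XO/..X.. depth 6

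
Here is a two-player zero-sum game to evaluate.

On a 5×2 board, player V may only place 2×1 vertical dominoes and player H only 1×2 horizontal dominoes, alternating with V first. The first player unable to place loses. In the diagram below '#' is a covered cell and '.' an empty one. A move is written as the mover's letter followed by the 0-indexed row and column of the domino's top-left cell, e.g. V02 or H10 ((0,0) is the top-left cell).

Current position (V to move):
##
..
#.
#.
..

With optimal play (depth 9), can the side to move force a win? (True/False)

p1 V@[##/../#./#./..]: V11[##/.#/##/#./..]-1* V21[##/../##/##/..]-1 V31[##/../#./##/.#]-1
p2 H@[##/.#/##/#./..]: H40[##/.#/##/#./##]+1*
p3 V@[##/.#/##/#./##] terminal -1; root [##/../#./#./..] d9

V winning at [##/../#./#./..]: False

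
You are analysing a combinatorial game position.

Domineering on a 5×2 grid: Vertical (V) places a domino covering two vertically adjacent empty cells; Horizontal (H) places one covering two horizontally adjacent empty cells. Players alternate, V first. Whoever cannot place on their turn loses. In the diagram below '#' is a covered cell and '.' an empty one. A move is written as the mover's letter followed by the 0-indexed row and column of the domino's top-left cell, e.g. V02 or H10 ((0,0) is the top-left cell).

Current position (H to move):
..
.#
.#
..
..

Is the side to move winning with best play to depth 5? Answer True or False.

ply 1, H at ../.#/.#/../.. | H00=-1→##/.#/.#/../..; H30=+1→../.#/.#/##/..*; H40=+1→../.#/.#/../##
ply 2, V at ../.#/.#/##/.. | V00=-1→#./##/.#/##/..*; V10=-1→../##/##/##/..
ply 3, H at #./##/.#/##/.. | H40=+1→#./##/.#/##/##*
ply 4: #./##/.#/##/## is terminal -1 (V); from ../.#/.#/../.. depth 5

H winning at [../.#/.#/../..]: True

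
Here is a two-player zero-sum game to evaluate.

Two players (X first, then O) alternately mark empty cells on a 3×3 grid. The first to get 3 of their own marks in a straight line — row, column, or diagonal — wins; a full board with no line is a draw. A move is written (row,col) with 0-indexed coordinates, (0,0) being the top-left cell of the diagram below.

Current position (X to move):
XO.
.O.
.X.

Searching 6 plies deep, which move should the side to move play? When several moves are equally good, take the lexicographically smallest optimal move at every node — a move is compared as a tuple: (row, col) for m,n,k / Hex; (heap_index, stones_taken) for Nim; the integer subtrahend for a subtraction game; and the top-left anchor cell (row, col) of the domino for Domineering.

[XO./.O./.X.] X move#1: (0,2):+0/XOX/.O./.X., (1,0):+0/XO./XO./.X., (1,2):+0/XO./.OX/.X., (2,0):+1/XO./.O./XX.*, (2,2):+0/XO./.O./.XX
[XO./.O./XX.] O move#2: (0,2):-1/XOO/.O./XX.*, (1,0):-1/XO./OO./XX., (1,2):-1/XO./.OO/XX., (2,2):-1/XO./.O./XXO
[XOO/.O./XX.] X move#3: (1,0):+1/XOO/XO./XX.*, (1,2):+1/XOO/.OX/XX., (2,2):+1/XOO/.O./XXX
[XOO/XO./XX.] end (terminal -1, O#4); searched XO./.O./.X. to 6

X's best at [XO./.O./.X.]: (2,0)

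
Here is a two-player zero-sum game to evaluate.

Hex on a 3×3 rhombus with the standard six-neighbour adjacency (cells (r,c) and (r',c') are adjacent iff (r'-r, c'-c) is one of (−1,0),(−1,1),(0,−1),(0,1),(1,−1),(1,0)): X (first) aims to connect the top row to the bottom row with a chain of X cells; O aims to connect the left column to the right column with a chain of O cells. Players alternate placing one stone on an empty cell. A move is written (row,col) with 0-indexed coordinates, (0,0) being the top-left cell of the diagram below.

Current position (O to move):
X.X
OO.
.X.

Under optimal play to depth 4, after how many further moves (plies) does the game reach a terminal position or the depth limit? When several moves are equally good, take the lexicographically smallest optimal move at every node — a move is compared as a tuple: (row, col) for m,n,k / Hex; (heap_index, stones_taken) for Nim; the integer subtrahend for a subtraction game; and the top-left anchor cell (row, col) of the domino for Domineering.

PV length from [X.X/OO./.X.]: 1 ply

[X.X/OO./.X.] O move#1: (0,1):-1/XOX/OO./.X., (1,2):+1/X.X/OOO/.X.*, (2,0):-1/X.X/OO./OX., (2,2):-1/X.X/OO./.XO
[X.X/OOO/.X.] end (terminal -1, X#2); searched X.X/OO./.X. to 4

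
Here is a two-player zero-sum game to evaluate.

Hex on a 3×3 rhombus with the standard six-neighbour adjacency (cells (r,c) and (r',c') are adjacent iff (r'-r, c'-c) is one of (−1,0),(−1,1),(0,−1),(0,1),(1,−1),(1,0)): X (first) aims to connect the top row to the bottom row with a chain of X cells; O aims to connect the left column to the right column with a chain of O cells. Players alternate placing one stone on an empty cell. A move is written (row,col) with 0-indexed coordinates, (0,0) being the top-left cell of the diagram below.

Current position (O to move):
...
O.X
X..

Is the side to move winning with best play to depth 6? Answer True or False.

p1 O@[.../O.X/X..]: (0,0)[O../O.X/X..]-1 (0,1)[.O./O.X/X..]-1 (0,2)[..O/O.X/X..]+1* (1,1)[.../OOX/X..]-1 (2,1)[.../O.X/XO.]-1 (2,2)[.../O.X/X.O]-1
p2 X@[..O/O.X/X..]: (0,0)[X.O/O.X/X..]-1* (0,1)[.XO/O.X/X..]-1 (1,1)[..O/OXX/X..]-1 (2,1)[..O/O.X/XX.]-1 (2,2)[..O/O.X/X.X]-1
p3 O@[X.O/O.X/X..]: (0,1)[XOO/O.X/X..]+1* (1,1)[X.O/OOX/X..]+1 (2,1)[X.O/O.X/XO.]+1 (2,2)[X.O/O.X/X.O]+1
p4 X@[XOO/O.X/X..] terminal -1; root [.../O.X/X..] d6

O winning at [.../O.X/X..]: True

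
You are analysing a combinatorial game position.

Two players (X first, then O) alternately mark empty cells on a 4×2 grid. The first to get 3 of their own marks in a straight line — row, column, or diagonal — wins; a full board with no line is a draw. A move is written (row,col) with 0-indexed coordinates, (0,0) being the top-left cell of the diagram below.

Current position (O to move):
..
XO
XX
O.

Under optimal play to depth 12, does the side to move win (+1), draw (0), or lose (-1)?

value(../XO/XX/O., O) = 0

ply 1, O at ../XO/XX/O. | (0,0)=+0→O./XO/XX/O.*; (0,1)=-1→.O/XO/XX/O.; (3,1)=-1→../XO/XX/OO
ply 2, X at O./XO/XX/O. | (0,1)=+0→OX/XO/XX/O.*; (3,1)=+0→O./XO/XX/OX
ply 3, O at OX/XO/XX/O. | (3,1)=+0→OX/XO/XX/OO*
ply 4: OX/XO/XX/OO is terminal +0 (X); from ../XO/XX/O. depth 12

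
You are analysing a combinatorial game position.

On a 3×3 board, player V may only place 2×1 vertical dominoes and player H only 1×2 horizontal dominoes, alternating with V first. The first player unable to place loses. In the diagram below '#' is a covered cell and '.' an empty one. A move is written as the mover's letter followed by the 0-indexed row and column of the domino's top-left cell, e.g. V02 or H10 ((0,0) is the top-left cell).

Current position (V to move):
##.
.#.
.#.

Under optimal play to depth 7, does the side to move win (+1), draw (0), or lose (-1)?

value(##./.#./.#., V) = +1

[##./.#./.#.] V move#1: V02:+1/###/.##/.#.*, V10:+1/##./##./##., V12:+1/##./.##/.##
[###/.##/.#.] end (terminal -1, H#2); searched ##./.#./.#. to 7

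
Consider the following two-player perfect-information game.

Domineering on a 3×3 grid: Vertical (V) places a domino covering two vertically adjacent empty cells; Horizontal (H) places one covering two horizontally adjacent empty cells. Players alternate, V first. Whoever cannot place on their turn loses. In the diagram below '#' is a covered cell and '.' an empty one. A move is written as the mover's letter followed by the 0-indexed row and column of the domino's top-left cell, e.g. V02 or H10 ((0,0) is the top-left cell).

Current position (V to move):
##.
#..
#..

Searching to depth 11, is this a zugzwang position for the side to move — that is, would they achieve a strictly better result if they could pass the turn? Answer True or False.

zugzwang(##./#../#.., V) = False

ply 1, V at ##./#../#.. | V02=-1→###/#.#/#..; V11=+1→##./##./##.*; V12=+1→##./#.#/#.#
ply 2: ##./##./##. is terminal -1 (H); from ##./#../#.. depth 11
if V skipped the turn, H would face:
~ ply 1, H at ##./#../#.. | H11=+1→##./###/#..*; H21=-1→##./#../###
~ ply 2: ##./###/#.. is terminal -1 (V); from ##./#../#.. depth 11
compare (V): move=+1 vs pass=-1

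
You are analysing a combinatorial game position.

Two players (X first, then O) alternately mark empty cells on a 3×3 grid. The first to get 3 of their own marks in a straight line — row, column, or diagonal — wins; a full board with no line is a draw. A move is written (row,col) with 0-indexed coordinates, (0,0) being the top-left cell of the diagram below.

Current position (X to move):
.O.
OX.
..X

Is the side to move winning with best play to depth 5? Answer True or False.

ply 1, X at .O./OX./..X | (0,0)=+1→XO./OX./..X*; (0,2)=+1→.OX/OX./..X; (1,2)=+1→.O./OXX/..X; (2,0)=+1→.O./OX./X.X; (2,1)=+1→.O./OX./.XX
ply 2: XO./OX./..X is terminal -1 (O); from .O./OX./..X depth 5

X winning at [.O./OX./..X]: True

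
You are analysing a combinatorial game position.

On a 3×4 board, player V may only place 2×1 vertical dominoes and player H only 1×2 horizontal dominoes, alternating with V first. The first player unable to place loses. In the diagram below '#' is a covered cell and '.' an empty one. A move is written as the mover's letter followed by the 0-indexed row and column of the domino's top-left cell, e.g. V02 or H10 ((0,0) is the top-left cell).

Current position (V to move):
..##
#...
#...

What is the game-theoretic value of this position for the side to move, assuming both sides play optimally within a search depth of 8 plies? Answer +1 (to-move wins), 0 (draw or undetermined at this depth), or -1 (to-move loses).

[..##/#.../#...] V move#1: V01:-1/.###/##../#..., V11:-1/..##/##../##.., V12:+1/..##/#.#./#.#.*, V13:-1/..##/#..#/#..#
[..##/#.#./#.#.] H move#2: H00:-1/####/#.#./#.#.*
[####/#.#./#.#.] V move#3: V11:+1/####/###./###.*, V13:+1/####/#.##/#.##
[####/###./###.] end (terminal -1, H#4); searched ..##/#.../#... to 8

value(..##/#.../#..., V) = +1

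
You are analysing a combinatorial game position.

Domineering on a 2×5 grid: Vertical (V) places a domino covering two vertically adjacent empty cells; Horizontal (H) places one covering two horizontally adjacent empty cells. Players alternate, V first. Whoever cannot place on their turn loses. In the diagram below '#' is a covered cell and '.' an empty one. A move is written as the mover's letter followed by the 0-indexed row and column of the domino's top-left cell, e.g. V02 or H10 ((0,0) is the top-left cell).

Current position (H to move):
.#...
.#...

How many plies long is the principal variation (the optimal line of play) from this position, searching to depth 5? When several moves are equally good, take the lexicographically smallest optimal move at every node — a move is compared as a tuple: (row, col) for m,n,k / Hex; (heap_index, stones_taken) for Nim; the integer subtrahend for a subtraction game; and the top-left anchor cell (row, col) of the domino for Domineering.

[.#.../.#...] H move#1: H02:-1/.###./.#...*, H03:-1/.#.##/.#..., H12:-1/.#.../.###., H13:-1/.#.../.#.##
[.###./.#...] V move#2: V00:-1/####./##..., V04:+1/.####/.#..#*
[.####/.#..#] H move#3: H12:-1/.####/.####*
[.####/.####] V move#4: V00:+1/#####/#####*
[#####/#####] end (terminal -1, H#5); searched .#.../.#... to 5

PV length from [.#.../.#...]: 4 plies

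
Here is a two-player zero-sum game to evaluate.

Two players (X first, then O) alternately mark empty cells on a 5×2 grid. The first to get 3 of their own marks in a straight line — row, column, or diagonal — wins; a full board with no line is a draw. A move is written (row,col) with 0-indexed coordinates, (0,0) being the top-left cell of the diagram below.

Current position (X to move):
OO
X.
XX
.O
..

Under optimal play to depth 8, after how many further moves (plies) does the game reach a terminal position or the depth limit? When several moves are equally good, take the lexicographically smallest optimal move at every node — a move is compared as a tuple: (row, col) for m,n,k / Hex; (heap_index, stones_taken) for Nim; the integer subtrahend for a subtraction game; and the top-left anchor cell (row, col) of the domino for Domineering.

ply 1, X at OO/X./XX/.O/.. | (1,1)=+0→OO/XX/XX/.O/..; (3,0)=+1→OO/X./XX/XO/..*; (4,0)=+0→OO/X./XX/.O/X.; (4,1)=+0→OO/X./XX/.O/.X
ply 2: OO/X./XX/XO/.. is terminal -1 (O); from OO/X./XX/.O/.. depth 8

PV length from [OO/X./XX/.O/..]: 1 ply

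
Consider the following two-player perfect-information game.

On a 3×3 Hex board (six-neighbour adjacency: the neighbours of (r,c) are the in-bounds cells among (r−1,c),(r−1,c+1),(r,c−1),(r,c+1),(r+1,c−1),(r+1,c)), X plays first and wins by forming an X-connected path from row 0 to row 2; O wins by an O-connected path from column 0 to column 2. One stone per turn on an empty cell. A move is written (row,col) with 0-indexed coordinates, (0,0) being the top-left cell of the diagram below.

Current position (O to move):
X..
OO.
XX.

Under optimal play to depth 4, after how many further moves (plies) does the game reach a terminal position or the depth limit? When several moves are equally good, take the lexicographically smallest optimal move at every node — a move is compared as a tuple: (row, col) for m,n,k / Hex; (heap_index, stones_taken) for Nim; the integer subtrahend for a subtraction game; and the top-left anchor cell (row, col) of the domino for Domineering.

PV length from [X../OO./XX.]: 3 plies

[X../OO./XX.] O move#1: (0,1):+1/XO./OO./XX.*, (0,2):+1/X.O/OO./XX., (1,2):+1/X../OOO/XX., (2,2):+1/X../OO./XXO
[XO./OO./XX.] X move#2: (0,2):-1/XOX/OO./XX.*, (1,2):-1/XO./OOX/XX., (2,2):-1/XO./OO./XXX
[XOX/OO./XX.] O move#3: (1,2):+1/XOX/OOO/XX.*, (2,2):-1/XOX/OO./XXO
[XOX/OOO/XX.] end (terminal -1, X#4); searched X../OO./XX. to 4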